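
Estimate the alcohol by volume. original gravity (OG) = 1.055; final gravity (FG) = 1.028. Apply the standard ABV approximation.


ABV = (OG − FG) · 131.25
ABV = (1.055 − 1.028) · 131.25

3.5437 % ABV


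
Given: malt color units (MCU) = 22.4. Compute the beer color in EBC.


SRM = 1.4922·MCU^0.6859;  EBC = SRM·1.97
SRM = 1.4922·22.4^0.6859 = 12.5882
EBC = 12.5882·1.97

24.7987 EBC


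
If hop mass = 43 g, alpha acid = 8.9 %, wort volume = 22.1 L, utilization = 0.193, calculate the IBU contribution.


IBU = (α/100)·mass·U·1000 / V
IBU = (8.9/100)·43·0.193·1000 / 22.1

33.4213 IBU


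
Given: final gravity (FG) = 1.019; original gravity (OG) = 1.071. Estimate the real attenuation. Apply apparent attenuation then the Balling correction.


AA = (OG−FG)/(OG−1)·100;  RA = AA·0.8192
AA = (1.071 − 1.019)/(1.071 − 1)·100 = 73.2394
RA = 73.2394·0.8192

59.9977 %


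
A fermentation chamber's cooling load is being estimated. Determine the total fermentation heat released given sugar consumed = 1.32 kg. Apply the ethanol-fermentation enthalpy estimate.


Q = m_sugar · 590 kJ/kg
Q = 1.32 · 590

778.8000 kJ


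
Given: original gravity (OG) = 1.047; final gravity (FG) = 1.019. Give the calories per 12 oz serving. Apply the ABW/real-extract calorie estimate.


ABW = (OG−FG)·131.25·0.79/FG;  °P = 259 − 259/SG (for OG→OE and FG→AE);  RE = 0.1808·OE + 0.8192·AE;  Cal = (6.9·ABW + 4·(RE−0.1))·FG·3.55
ABW = (1.047 − 1.019)·131.25·0.79/1.019 = 2.8491
OE = 259 − 259/1.047 = 11.6266 °P
AE = 259 − 259/1.019 = 4.8292 °P
RE = 0.1808·11.6266 + 0.8192·4.8292 = 6.0582 °P
Cal = (6.9·2.8491 + 4·(6.0582−0.1))·1.019·3.55

157.3290 kcal


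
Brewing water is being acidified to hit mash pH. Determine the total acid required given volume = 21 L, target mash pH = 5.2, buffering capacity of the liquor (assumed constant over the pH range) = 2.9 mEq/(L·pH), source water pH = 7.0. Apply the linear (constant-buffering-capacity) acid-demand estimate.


acid = buffering capacity · (pH_source − pH_target) · V
acid = 2.9 · (7.0 − 5.2) · 21

109.6200 mEq


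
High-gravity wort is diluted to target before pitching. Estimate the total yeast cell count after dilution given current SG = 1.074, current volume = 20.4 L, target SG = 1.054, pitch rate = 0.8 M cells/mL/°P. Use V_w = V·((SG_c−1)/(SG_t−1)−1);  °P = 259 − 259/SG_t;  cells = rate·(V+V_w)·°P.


V_w = 20.4·((1.074−1)/(1.054−1)−1) = 7.5556
V_final = 20.4 + 7.5556 = 27.9556
°P = 259 − 259/1.054 = 13.2694
cells = 0.8·27.9556·13.2694

296.7639 billion cells


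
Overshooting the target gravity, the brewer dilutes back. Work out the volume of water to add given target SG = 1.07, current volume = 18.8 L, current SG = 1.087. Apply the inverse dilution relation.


V_water = V·((SG_curr − 1)/(SG_target − 1) − 1)
V_water = 18.8·((1.087 − 1)/(1.07 − 1) − 1)

4.5657 L


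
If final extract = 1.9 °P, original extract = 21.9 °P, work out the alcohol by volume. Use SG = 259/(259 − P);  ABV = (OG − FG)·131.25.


OG = 259/(259 − 21.9) = 1.0924
FG = 259/(259 − 1.9) = 1.0074
ABV = (1.0924 − 1.0074)·131.25

11.1531 % ABV


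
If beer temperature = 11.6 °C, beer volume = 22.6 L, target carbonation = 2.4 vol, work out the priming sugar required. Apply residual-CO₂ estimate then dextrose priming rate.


residual = 14.695·(0.01821 + 0.09011·e^(−0.04·T));  sugar = (target − residual)·4.0·V
residual = 14.695·(0.01821 + 0.09011·e^(−0.04·11.6)) = 1.1002
sugar = (2.4 − 1.1002)·4.0·22.6

117.5034 g


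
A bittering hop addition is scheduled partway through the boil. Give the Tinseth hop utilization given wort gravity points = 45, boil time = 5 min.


U = 1.65·0.000125^(GP/1000) · (1 − e^(−0.04·t))/4.15
bigness = 1.65·0.000125^(45/1000) = 1.1011
boil_factor = (1 − e^(−0.04·5))/4.15 = 0.0437
U = 1.1011 · 0.0437

0.0481


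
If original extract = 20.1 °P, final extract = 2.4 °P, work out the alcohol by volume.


SG = 259/(259 − P);  ABV = (OG − FG)·131.25
OG = 259/(259 − 20.1) = 1.0841
FG = 259/(259 − 2.4) = 1.0094
ABV = (1.0841 − 1.0094)·131.25

9.8152 % ABV


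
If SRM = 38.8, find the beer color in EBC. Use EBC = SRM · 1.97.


EBC = 38.8 · 1.97

76.4360 EBC


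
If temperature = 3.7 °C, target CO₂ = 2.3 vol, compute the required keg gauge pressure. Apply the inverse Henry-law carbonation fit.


psi = vols/(0.01821 + 0.09011·e^(−0.04·T)) − 14.695
psi = 2.3/(0.01821 + 0.09011·e^(−0.04·3.7)) − 14.695

9.2824 psi


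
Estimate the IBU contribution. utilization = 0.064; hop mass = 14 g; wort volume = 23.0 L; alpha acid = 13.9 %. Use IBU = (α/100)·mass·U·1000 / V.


IBU = (13.9/100)·14·0.064·1000 / 23.0

5.4150 IBU


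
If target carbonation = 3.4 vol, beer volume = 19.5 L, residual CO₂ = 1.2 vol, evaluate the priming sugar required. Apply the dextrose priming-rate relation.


sugar = (target − residual)·4.0·V
sugar = (3.4 − 1.2)·4.0·19.5

171.6000 g


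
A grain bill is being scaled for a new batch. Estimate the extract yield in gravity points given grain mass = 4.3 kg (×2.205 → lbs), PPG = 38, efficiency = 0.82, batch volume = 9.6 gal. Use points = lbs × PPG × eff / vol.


lbs = 4.3 × 2.205 = 9.4815
points = 9.4815 × 38 × 0.82 / 9.6

30.7754 points


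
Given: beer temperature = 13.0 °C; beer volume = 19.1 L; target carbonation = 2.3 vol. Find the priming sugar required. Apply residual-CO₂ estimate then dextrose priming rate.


residual = 14.695·(0.01821 + 0.09011·e^(−0.04·T));  sugar = (target − residual)·4.0·V
residual = 14.695·(0.01821 + 0.09011·e^(−0.04·13.0)) = 1.0548
sugar = (2.3 − 1.0548)·4.0·19.1

95.1302 g


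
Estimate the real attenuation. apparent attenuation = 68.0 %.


RA = AA · 0.8192
RA = 68.0 · 0.8192

55.7056 %


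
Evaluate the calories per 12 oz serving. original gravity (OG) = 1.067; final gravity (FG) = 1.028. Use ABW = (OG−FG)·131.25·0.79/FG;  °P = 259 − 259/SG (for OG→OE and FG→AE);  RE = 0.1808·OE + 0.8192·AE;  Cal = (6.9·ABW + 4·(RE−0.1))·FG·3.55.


ABW = (1.067 − 1.028)·131.25·0.79/1.028 = 3.9337
OE = 259 − 259/1.067 = 16.2634 °P
AE = 259 − 259/1.028 = 7.0545 °P
RE = 0.1808·16.2634 + 0.8192·7.0545 = 8.7194 °P
Cal = (6.9·3.9337 + 4·(8.7194−0.1))·1.028·3.55

224.8763 kcal


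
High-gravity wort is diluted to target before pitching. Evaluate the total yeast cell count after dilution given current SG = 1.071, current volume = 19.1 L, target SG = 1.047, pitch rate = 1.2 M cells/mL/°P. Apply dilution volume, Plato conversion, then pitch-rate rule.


V_w = V·((SG_c−1)/(SG_t−1)−1);  °P = 259 − 259/SG_t;  cells = rate·(V+V_w)·°P
V_w = 19.1·((1.071−1)/(1.047−1)−1) = 9.7532
V_final = 19.1 + 9.7532 = 28.8532
°P = 259 − 259/1.047 = 11.6266
cells = 1.2·28.8532·11.6266

402.5558 billion cells


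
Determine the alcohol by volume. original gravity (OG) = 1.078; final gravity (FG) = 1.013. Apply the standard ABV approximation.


ABV = (OG − FG) · 131.25
ABV = (1.078 − 1.013) · 131.25

8.5313 % ABV


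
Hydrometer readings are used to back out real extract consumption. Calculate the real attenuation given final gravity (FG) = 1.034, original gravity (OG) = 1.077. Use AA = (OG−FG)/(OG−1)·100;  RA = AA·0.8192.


AA = (1.077 − 1.034)/(1.077 − 1)·100 = 55.8442
RA = 55.8442·0.8192

45.7475 %


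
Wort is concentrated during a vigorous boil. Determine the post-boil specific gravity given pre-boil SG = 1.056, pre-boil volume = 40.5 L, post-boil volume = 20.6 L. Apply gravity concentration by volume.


SG_post = 1 + (SG_pre − 1)·V_pre/V_post
pts_pre = (1.056 − 1)·1000 = 56.0000
pts_post = 56.0000·40.5/20.6 = 110.0971
SG_post = 1 + 110.0971/1000

1.1101


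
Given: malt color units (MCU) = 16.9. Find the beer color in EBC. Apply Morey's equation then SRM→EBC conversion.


SRM = 1.4922·MCU^0.6859;  EBC = SRM·1.97
SRM = 1.4922·16.9^0.6859 = 10.3761
EBC = 10.3761·1.97

20.4409 EBC


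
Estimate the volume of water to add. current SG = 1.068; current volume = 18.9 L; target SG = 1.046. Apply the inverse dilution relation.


V_water = V·((SG_curr − 1)/(SG_target − 1) − 1)
V_water = 18.9·((1.068 − 1)/(1.046 − 1) − 1)

9.0391 L


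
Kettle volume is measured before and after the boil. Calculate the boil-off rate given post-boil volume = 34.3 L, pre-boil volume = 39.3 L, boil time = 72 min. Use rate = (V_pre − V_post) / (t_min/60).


rate = (39.3 − 34.3) / (72/60)

4.1667 L/hr


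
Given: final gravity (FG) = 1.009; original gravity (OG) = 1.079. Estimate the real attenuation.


AA = (OG−FG)/(OG−1)·100;  RA = AA·0.8192
AA = (1.079 − 1.009)/(1.079 − 1)·100 = 88.6076
RA = 88.6076·0.8192

72.5873 %


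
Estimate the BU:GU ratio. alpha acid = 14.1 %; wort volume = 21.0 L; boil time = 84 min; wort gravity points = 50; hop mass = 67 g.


U = 1.65·0.000125^(GP/1000)·(1−e^(−0.04t))/4.15;  IBU = (α/100)·m·U·1000/V;  BU:GU = IBU/GP
U = 1.65·0.000125^(50/1000)·(1−e^(−0.04·84))/4.15 = 0.2449
IBU = (14.1/100)·67·0.2449·1000/21.0 = 110.1545
BU:GU = 110.1545/50

2.2031


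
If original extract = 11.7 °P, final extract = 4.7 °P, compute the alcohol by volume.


SG = 259/(259 − P);  ABV = (OG − FG)·131.25
OG = 259/(259 − 11.7) = 1.0473
FG = 259/(259 − 4.7) = 1.0185
ABV = (1.0473 − 1.0185)·131.25

3.7838 % ABV


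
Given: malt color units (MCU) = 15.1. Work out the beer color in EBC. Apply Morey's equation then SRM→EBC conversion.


SRM = 1.4922·MCU^0.6859;  EBC = SRM·1.97
SRM = 1.4922·15.1^0.6859 = 9.6048
EBC = 9.6048·1.97

18.9214 EBC


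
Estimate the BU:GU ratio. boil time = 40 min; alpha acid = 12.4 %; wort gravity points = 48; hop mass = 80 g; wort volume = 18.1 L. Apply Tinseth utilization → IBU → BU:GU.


U = 1.65·0.000125^(GP/1000)·(1−e^(−0.04t))/4.15;  IBU = (α/100)·m·U·1000/V;  BU:GU = IBU/GP
U = 1.65·0.000125^(48/1000)·(1−e^(−0.04·40))/4.15 = 0.2061
IBU = (12.4/100)·80·0.2061·1000/18.1 = 112.9743
BU:GU = 112.9743/48

2.3536


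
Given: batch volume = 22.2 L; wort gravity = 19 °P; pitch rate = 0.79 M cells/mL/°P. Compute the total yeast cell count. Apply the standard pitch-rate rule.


cells (billions) = rate · V_L · °P
cells = 0.79 · 22.2 · 19

333.2220 billion cells


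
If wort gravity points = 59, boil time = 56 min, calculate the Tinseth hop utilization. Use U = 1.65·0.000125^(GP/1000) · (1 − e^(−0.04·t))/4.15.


bigness = 1.65·0.000125^(59/1000) = 0.9710
boil_factor = (1 − e^(−0.04·56))/4.15 = 0.2153
U = 0.9710 · 0.2153

0.2091


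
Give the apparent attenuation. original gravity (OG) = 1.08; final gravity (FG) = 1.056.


AA = (OG − FG)/(OG − 1) · 100
AA = (1.08 − 1.056)/(1.08 − 1) · 100

30.0000 %


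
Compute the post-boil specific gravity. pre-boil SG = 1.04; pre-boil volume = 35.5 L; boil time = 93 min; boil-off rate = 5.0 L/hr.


V_post = V_pre − rate·(t/60);  SG_post = 1 + (SG_pre−1)·V_pre/V_post
V_post = 35.5 − 5.0·(93/60) = 27.7500
SG_post = 1 + (1.04 − 1)·35.5/27.7500

1.0512


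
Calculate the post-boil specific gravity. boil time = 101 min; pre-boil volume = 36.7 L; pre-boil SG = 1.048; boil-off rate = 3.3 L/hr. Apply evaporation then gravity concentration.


V_post = V_pre − rate·(t/60);  SG_post = 1 + (SG_pre−1)·V_pre/V_post
V_post = 36.7 − 3.3·(101/60) = 31.1450
SG_post = 1 + (1.048 − 1)·36.7/31.1450

1.0566


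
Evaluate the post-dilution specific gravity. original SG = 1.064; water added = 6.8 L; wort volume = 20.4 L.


SG_new = 1 + (SG_old − 1)·V_old/(V_old + V_water)
pts = (1.064 − 1)·1000·20.4/(20.4 + 6.8) = 48.0000
SG_new = 1 + 48.0000/1000

1.0480


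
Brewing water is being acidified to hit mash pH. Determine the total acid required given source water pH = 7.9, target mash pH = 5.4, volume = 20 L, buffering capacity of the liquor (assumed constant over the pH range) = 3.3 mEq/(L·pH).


acid = buffering capacity · (pH_source − pH_target) · V
acid = 3.3 · (7.9 − 5.4) · 20

165.0000 mEq


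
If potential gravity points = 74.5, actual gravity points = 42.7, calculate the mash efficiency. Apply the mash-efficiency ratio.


efficiency = actual / potential × 100
efficiency = 42.7 / 74.5 × 100

57.3154 %


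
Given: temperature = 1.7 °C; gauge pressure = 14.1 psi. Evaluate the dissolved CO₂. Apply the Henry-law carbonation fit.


vols = (P + 14.695)·(0.01821 + 0.09011·e^(−0.04·T))
vols = (14.1 + 14.695)·(0.01821 + 0.09011·e^(−0.04·1.7))

2.9485 volumes


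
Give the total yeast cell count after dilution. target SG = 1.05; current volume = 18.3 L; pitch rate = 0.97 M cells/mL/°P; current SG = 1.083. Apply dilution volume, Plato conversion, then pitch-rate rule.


V_w = V·((SG_c−1)/(SG_t−1)−1);  °P = 259 − 259/SG_t;  cells = rate·(V+V_w)·°P
V_w = 18.3·((1.083−1)/(1.05−1)−1) = 12.0780
V_final = 18.3 + 12.0780 = 30.3780
°P = 259 − 259/1.05 = 12.3333
cells = 0.97·30.3780·12.3333

363.4221 billion cells


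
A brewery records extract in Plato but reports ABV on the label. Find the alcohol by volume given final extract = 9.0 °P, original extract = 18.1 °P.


SG = 259/(259 − P);  ABV = (OG − FG)·131.25
OG = 259/(259 − 18.1) = 1.0751
FG = 259/(259 − 9.0) = 1.0360
ABV = (1.0751 − 1.0360)·131.25

5.1365 % ABV


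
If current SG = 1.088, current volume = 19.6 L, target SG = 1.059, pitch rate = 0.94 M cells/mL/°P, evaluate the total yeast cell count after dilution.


V_w = V·((SG_c−1)/(SG_t−1)−1);  °P = 259 − 259/SG_t;  cells = rate·(V+V_w)·°P
V_w = 19.6·((1.088−1)/(1.059−1)−1) = 9.6339
V_final = 19.6 + 9.6339 = 29.2339
°P = 259 − 259/1.059 = 14.4297
cells = 0.94·29.2339·14.4297

396.5248 billion cells


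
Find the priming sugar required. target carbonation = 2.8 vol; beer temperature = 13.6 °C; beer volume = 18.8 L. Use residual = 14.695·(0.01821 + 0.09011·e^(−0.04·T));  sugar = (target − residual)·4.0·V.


residual = 14.695·(0.01821 + 0.09011·e^(−0.04·13.6)) = 1.0362
sugar = (2.8 − 1.0362)·4.0·18.8

132.6399 g


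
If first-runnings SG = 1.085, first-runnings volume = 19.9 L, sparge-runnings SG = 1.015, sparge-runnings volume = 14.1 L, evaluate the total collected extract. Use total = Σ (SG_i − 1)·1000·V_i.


first = (1.085 − 1)·1000·19.9 = 1691.5000
sparge = (1.015 − 1)·1000·14.1 = 211.5000
total = 1691.5000 + 211.5000

1903.0000 gravity·L


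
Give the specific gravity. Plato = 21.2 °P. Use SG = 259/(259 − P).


SG = 259/(259 − 21.2)

1.0892


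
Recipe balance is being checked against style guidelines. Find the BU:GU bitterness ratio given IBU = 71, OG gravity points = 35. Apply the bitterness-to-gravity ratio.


BU:GU = IBU / OG_points
BU:GU = 71 / 35

2.0286


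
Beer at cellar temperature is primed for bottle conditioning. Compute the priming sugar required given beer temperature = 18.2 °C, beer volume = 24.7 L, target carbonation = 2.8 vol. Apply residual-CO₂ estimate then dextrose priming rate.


residual = 14.695·(0.01821 + 0.09011·e^(−0.04·T));  sugar = (target − residual)·4.0·V
residual = 14.695·(0.01821 + 0.09011·e^(−0.04·18.2)) = 0.9070
sugar = (2.8 − 0.9070)·4.0·24.7

187.0283 g


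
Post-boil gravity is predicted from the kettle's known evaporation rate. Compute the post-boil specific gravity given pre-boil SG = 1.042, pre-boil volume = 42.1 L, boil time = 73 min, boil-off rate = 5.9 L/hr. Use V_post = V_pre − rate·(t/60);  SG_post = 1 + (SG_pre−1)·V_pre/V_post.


V_post = 42.1 − 5.9·(73/60) = 34.9217
SG_post = 1 + (1.042 − 1)·42.1/34.9217

1.0506


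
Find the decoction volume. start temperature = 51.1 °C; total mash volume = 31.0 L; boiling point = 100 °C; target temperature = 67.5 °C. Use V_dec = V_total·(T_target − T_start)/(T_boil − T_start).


V_dec = 31.0·(67.5 − 51.1)/(100 − 51.1)

10.3967 L


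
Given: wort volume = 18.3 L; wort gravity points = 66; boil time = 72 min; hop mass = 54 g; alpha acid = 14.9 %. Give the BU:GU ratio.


U = 1.65·0.000125^(GP/1000)·(1−e^(−0.04t))/4.15;  IBU = (α/100)·m·U·1000/V;  BU:GU = IBU/GP
U = 1.65·0.000125^(66/1000)·(1−e^(−0.04·72))/4.15 = 0.2074
IBU = (14.9/100)·54·0.2074·1000/18.3 = 91.1740
BU:GU = 91.1740/66

1.3814


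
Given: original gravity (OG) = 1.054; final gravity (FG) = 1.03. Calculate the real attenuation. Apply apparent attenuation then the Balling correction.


AA = (OG−FG)/(OG−1)·100;  RA = AA·0.8192
AA = (1.054 − 1.03)/(1.054 − 1)·100 = 44.4444
RA = 44.4444·0.8192

36.4089 %


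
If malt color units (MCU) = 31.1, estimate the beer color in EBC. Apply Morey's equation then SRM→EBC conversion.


SRM = 1.4922·MCU^0.6859;  EBC = SRM·1.97
SRM = 1.4922·31.1^0.6859 = 15.7656
EBC = 15.7656·1.97

31.0583 EBC


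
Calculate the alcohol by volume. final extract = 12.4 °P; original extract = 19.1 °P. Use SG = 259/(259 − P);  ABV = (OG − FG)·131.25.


OG = 259/(259 − 19.1) = 1.0796
FG = 259/(259 − 12.4) = 1.0503
ABV = (1.0796 − 1.0503)·131.25

3.8499 % ABV


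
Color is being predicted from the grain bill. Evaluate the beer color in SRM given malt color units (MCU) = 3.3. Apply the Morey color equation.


SRM = 1.4922 · MCU^0.6859
SRM = 1.4922 · 3.3^0.6859

3.3844 SRM


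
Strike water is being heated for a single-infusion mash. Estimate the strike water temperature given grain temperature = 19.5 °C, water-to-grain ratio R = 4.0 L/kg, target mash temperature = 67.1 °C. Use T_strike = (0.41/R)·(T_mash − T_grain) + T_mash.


T_strike = (0.41/4.0)·(67.1 − 19.5) + 67.1

71.9790 °C


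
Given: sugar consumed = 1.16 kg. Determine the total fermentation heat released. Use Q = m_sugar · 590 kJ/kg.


Q = 1.16 · 590

684.4000 kJ


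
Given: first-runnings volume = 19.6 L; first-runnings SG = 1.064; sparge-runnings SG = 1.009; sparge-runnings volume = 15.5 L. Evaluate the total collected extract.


total = Σ (SG_i − 1)·1000·V_i
first = (1.064 − 1)·1000·19.6 = 1254.4000
sparge = (1.009 − 1)·1000·15.5 = 139.5000
total = 1254.4000 + 139.5000

1393.9000 gravity·L


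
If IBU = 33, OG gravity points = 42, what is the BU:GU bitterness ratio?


BU:GU = IBU / OG_points
BU:GU = 33 / 42

0.7857


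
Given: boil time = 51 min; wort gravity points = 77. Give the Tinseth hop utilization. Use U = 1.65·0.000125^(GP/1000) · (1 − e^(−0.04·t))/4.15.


bigness = 1.65·0.000125^(77/1000) = 0.8259
boil_factor = (1 − e^(−0.04·51))/4.15 = 0.2096
U = 0.8259 · 0.2096

0.1731


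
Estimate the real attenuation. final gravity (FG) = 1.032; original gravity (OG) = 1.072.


AA = (OG−FG)/(OG−1)·100;  RA = AA·0.8192
AA = (1.072 − 1.032)/(1.072 − 1)·100 = 55.5556
RA = 55.5556·0.8192

45.5111 %


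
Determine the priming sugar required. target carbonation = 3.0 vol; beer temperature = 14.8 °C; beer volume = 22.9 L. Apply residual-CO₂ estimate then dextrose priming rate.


residual = 14.695·(0.01821 + 0.09011·e^(−0.04·T));  sugar = (target − residual)·4.0·V
residual = 14.695·(0.01821 + 0.09011·e^(−0.04·14.8)) = 1.0002
sugar = (3.0 − 1.0002)·4.0·22.9

183.1862 g


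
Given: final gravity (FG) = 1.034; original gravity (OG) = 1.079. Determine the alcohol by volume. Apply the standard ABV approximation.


ABV = (OG − FG) · 131.25
ABV = (1.079 − 1.034) · 131.25

5.9062 % ABV


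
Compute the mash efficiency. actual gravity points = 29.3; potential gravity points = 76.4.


efficiency = actual / potential × 100
efficiency = 29.3 / 76.4 × 100

38.3508 %


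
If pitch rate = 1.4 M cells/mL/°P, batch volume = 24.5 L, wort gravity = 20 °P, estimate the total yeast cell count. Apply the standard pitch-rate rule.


cells (billions) = rate · V_L · °P
cells = 1.4 · 24.5 · 20

686.0000 billion cells


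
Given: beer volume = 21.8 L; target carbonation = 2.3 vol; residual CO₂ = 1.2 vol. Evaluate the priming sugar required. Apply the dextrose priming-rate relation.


sugar = (target − residual)·4.0·V
sugar = (2.3 − 1.2)·4.0·21.8

95.9200 g


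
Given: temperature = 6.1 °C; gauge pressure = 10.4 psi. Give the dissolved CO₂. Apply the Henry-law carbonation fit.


vols = (P + 14.695)·(0.01821 + 0.09011·e^(−0.04·T))
vols = (10.4 + 14.695)·(0.01821 + 0.09011·e^(−0.04·6.1))

2.2287 volumes


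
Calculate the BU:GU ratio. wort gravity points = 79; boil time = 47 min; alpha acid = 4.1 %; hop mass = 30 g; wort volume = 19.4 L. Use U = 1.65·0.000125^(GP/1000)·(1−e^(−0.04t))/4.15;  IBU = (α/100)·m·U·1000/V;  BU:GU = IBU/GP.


U = 1.65·0.000125^(79/1000)·(1−e^(−0.04·47))/4.15 = 0.1656
IBU = (4.1/100)·30·0.1656·1000/19.4 = 10.5024
BU:GU = 10.5024/79

0.1329


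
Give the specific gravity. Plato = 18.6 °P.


SG = 259/(259 − P)
SG = 259/(259 − 18.6)

1.0774


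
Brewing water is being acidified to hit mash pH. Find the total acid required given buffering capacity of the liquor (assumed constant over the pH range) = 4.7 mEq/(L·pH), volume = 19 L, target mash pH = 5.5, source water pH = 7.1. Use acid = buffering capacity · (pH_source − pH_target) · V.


acid = 4.7 · (7.1 − 5.5) · 19

142.8800 mEq


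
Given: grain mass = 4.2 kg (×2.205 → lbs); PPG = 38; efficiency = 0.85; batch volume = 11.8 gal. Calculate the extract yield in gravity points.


points = lbs × PPG × eff / vol
lbs = 4.2 × 2.205 = 9.2610
points = 9.2610 × 38 × 0.85 / 11.8

25.3500 points


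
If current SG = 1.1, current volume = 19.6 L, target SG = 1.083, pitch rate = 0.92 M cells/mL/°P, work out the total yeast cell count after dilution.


V_w = V·((SG_c−1)/(SG_t−1)−1);  °P = 259 − 259/SG_t;  cells = rate·(V+V_w)·°P
V_w = 19.6·((1.1−1)/(1.083−1)−1) = 4.0145
V_final = 19.6 + 4.0145 = 23.6145
°P = 259 − 259/1.083 = 19.8495
cells = 0.92·23.6145·19.8495

431.2362 billion cells


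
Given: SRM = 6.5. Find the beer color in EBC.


EBC = SRM · 1.97
EBC = 6.5 · 1.97

12.8050 EBC


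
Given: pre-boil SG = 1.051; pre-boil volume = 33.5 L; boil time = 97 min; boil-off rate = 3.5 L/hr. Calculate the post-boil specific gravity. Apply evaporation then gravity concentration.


V_post = V_pre − rate·(t/60);  SG_post = 1 + (SG_pre−1)·V_pre/V_post
V_post = 33.5 − 3.5·(97/60) = 27.8417
SG_post = 1 + (1.051 − 1)·33.5/27.8417

1.0614


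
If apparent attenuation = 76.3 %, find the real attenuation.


RA = AA · 0.8192
RA = 76.3 · 0.8192

62.5050 %


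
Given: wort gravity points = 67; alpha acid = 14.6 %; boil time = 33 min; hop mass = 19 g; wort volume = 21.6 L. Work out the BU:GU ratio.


U = 1.65·0.000125^(GP/1000)·(1−e^(−0.04t))/4.15;  IBU = (α/100)·m·U·1000/V;  BU:GU = IBU/GP
U = 1.65·0.000125^(67/1000)·(1−e^(−0.04·33))/4.15 = 0.1596
IBU = (14.6/100)·19·0.1596·1000/21.6 = 20.4930
BU:GU = 20.4930/67

0.3059


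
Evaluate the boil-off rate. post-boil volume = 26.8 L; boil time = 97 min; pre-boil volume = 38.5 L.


rate = (V_pre − V_post) / (t_min/60)
rate = (38.5 − 26.8) / (97/60)

7.2371 L/hr


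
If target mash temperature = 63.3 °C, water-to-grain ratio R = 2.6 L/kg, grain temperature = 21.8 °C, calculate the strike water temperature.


T_strike = (0.41/R)·(T_mash − T_grain) + T_mash
T_strike = (0.41/2.6)·(63.3 − 21.8) + 63.3

69.8442 °C


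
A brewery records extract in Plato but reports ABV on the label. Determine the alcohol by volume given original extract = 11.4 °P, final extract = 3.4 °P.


SG = 259/(259 − P);  ABV = (OG − FG)·131.25
OG = 259/(259 − 11.4) = 1.0460
FG = 259/(259 − 3.4) = 1.0133
ABV = (1.0460 − 1.0133)·131.25

4.2971 % ABV


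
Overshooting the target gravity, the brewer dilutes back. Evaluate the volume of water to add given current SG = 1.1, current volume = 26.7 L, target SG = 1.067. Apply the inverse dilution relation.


V_water = V·((SG_curr − 1)/(SG_target − 1) − 1)
V_water = 26.7·((1.1 − 1)/(1.067 − 1) − 1)

13.1507 L


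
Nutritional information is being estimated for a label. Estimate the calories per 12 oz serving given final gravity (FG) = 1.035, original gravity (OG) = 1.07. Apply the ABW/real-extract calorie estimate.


ABW = (OG−FG)·131.25·0.79/FG;  °P = 259 − 259/SG (for OG→OE and FG→AE);  RE = 0.1808·OE + 0.8192·AE;  Cal = (6.9·ABW + 4·(RE−0.1))·FG·3.55
ABW = (1.07 − 1.035)·131.25·0.79/1.035 = 3.5063
OE = 259 − 259/1.07 = 16.9439 °P
AE = 259 − 259/1.035 = 8.7585 °P
RE = 0.1808·16.9439 + 0.8192·8.7585 = 10.2384 °P
Cal = (6.9·3.5063 + 4·(10.2384−0.1))·1.035·3.55

237.8978 kcal


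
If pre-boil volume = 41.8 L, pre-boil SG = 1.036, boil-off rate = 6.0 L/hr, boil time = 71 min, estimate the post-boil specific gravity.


V_post = V_pre − rate·(t/60);  SG_post = 1 + (SG_pre−1)·V_pre/V_post
V_post = 41.8 − 6.0·(71/60) = 34.7000
SG_post = 1 + (1.036 − 1)·41.8/34.7000

1.0434


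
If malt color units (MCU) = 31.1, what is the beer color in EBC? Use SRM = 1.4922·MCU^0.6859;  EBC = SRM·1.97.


SRM = 1.4922·31.1^0.6859 = 15.7656
EBC = 15.7656·1.97

31.0583 EBC


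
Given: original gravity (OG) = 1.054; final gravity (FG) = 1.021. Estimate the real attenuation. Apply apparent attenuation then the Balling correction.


AA = (OG−FG)/(OG−1)·100;  RA = AA·0.8192
AA = (1.054 − 1.021)/(1.054 − 1)·100 = 61.1111
RA = 61.1111·0.8192

50.0622 %


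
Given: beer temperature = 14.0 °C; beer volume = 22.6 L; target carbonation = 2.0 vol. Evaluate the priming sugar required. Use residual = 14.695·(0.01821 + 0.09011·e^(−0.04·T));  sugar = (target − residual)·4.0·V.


residual = 14.695·(0.01821 + 0.09011·e^(−0.04·14.0)) = 1.0240
sugar = (2.0 − 1.0240)·4.0·22.6

88.2329 g


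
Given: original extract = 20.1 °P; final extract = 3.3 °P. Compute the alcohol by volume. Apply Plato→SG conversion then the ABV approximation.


SG = 259/(259 − P);  ABV = (OG − FG)·131.25
OG = 259/(259 − 20.1) = 1.0841
FG = 259/(259 − 3.3) = 1.0129
ABV = (1.0841 − 1.0129)·131.25

9.3489 % ABV


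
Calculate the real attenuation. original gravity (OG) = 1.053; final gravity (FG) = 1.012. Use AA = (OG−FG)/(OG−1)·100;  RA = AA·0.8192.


AA = (1.053 − 1.012)/(1.053 − 1)·100 = 77.3585
RA = 77.3585·0.8192

63.3721 %


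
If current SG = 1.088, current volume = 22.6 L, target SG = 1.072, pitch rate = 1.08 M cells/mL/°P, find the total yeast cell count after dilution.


V_w = V·((SG_c−1)/(SG_t−1)−1);  °P = 259 − 259/SG_t;  cells = rate·(V+V_w)·°P
V_w = 22.6·((1.088−1)/(1.072−1)−1) = 5.0222
V_final = 22.6 + 5.0222 = 27.6222
°P = 259 − 259/1.072 = 17.3955
cells = 1.08·27.6222·17.3955

518.9432 billion cells


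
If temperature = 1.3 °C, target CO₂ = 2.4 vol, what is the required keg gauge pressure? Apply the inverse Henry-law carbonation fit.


psi = vols/(0.01821 + 0.09011·e^(−0.04·T)) − 14.695
psi = 2.4/(0.01821 + 0.09011·e^(−0.04·1.3)) − 14.695

8.4366 psi


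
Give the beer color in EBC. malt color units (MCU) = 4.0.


SRM = 1.4922·MCU^0.6859;  EBC = SRM·1.97
SRM = 1.4922·4.0^0.6859 = 3.8617
EBC = 3.8617·1.97

7.6076 EBC


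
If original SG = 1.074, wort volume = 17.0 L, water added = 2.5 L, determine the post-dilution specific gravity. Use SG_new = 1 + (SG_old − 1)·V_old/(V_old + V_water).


pts = (1.074 − 1)·1000·17.0/(17.0 + 2.5) = 64.5128
SG_new = 1 + 64.5128/1000

1.0645


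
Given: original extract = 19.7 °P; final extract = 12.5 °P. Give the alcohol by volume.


SG = 259/(259 − P);  ABV = (OG − FG)·131.25
OG = 259/(259 − 19.7) = 1.0823
FG = 259/(259 − 12.5) = 1.0507
ABV = (1.0823 − 1.0507)·131.25

4.1493 % ABV


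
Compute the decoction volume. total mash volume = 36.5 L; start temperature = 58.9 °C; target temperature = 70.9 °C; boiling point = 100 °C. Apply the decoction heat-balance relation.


V_dec = V_total·(T_target − T_start)/(T_boil − T_start)
V_dec = 36.5·(70.9 − 58.9)/(100 − 58.9)

10.6569 L


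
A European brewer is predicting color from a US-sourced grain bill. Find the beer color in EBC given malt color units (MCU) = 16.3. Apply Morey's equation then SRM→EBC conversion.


SRM = 1.4922·MCU^0.6859;  EBC = SRM·1.97
SRM = 1.4922·16.3^0.6859 = 10.1220
EBC = 10.1220·1.97

19.9403 EBC


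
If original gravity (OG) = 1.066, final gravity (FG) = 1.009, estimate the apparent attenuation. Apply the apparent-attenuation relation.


AA = (OG − FG)/(OG − 1) · 100
AA = (1.066 − 1.009)/(1.066 − 1) · 100

86.3636 %


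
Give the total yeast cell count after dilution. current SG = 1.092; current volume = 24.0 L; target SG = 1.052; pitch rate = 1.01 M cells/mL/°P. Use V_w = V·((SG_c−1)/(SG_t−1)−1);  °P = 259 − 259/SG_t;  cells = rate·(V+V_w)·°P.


V_w = 24.0·((1.092−1)/(1.052−1)−1) = 18.4615
V_final = 24.0 + 18.4615 = 42.4615
°P = 259 − 259/1.052 = 12.8023
cells = 1.01·42.4615·12.8023

549.0406 billion cells


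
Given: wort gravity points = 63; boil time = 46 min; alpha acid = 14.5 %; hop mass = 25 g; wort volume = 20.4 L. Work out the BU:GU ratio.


U = 1.65·0.000125^(GP/1000)·(1−e^(−0.04t))/4.15;  IBU = (α/100)·m·U·1000/V;  BU:GU = IBU/GP
U = 1.65·0.000125^(63/1000)·(1−e^(−0.04·46))/4.15 = 0.1899
IBU = (14.5/100)·25·0.1899·1000/20.4 = 33.7372
BU:GU = 33.7372/63

0.5355


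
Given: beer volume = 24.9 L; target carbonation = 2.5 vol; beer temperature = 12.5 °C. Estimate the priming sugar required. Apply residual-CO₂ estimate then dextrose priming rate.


residual = 14.695·(0.01821 + 0.09011·e^(−0.04·T));  sugar = (target − residual)·4.0·V
residual = 14.695·(0.01821 + 0.09011·e^(−0.04·12.5)) = 1.0707
sugar = (2.5 − 1.0707)·4.0·24.9

142.3539 g


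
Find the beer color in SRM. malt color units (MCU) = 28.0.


SRM = 1.4922 · MCU^0.6859
SRM = 1.4922 · 28.0^0.6859

14.6701 SRM


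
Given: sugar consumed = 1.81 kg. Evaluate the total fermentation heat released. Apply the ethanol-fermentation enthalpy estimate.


Q = m_sugar · 590 kJ/kg
Q = 1.81 · 590

1067.9000 kJ


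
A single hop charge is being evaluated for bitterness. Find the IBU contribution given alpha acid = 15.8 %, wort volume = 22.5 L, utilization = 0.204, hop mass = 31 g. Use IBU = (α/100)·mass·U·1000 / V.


IBU = (15.8/100)·31·0.204·1000 / 22.5

44.4085 IBU


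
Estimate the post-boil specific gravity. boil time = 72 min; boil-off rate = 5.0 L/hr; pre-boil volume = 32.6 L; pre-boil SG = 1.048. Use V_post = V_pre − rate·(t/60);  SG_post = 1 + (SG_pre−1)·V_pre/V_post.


V_post = 32.6 − 5.0·(72/60) = 26.6000
SG_post = 1 + (1.048 − 1)·32.6/26.6000

1.0588


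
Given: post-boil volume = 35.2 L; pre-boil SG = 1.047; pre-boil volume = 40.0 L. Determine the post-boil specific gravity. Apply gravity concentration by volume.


SG_post = 1 + (SG_pre − 1)·V_pre/V_post
pts_pre = (1.047 − 1)·1000 = 47.0000
pts_post = 47.0000·40.0/35.2 = 53.4091
SG_post = 1 + 53.4091/1000

1.0534


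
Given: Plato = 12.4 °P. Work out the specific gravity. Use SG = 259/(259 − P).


SG = 259/(259 − 12.4)

1.0503


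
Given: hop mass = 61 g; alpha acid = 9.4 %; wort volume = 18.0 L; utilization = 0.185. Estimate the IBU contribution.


IBU = (α/100)·mass·U·1000 / V
IBU = (9.4/100)·61·0.185·1000 / 18.0

58.9328 IBU


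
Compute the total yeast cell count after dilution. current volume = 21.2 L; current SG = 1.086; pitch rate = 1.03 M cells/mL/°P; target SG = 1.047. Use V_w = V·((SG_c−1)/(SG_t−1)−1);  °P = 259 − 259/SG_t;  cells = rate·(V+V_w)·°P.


V_w = 21.2·((1.086−1)/(1.047−1)−1) = 17.5915
V_final = 21.2 + 17.5915 = 38.7915
°P = 259 − 259/1.047 = 11.6266
cells = 1.03·38.7915·11.6266

464.5416 billion cells


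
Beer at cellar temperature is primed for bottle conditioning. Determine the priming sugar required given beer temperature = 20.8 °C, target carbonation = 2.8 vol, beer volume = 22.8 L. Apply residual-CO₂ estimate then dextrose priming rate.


residual = 14.695·(0.01821 + 0.09011·e^(−0.04·T));  sugar = (target − residual)·4.0·V
residual = 14.695·(0.01821 + 0.09011·e^(−0.04·20.8)) = 0.8438
sugar = (2.8 − 0.8438)·4.0·22.8

178.4014 g


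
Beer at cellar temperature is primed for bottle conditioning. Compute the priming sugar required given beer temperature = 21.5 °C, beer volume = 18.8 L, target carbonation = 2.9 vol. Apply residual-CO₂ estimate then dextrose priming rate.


residual = 14.695·(0.01821 + 0.09011·e^(−0.04·T));  sugar = (target − residual)·4.0·V
residual = 14.695·(0.01821 + 0.09011·e^(−0.04·21.5)) = 0.8279
sugar = (2.9 − 0.8279)·4.0·18.8

155.8194 g


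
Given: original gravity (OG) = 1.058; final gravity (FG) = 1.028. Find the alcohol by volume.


ABV = (OG − FG) · 131.25
ABV = (1.058 − 1.028) · 131.25

3.9375 % ABV


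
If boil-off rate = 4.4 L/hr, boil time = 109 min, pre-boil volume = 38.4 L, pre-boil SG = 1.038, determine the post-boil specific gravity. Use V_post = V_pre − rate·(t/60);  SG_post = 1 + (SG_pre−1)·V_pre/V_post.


V_post = 38.4 − 4.4·(109/60) = 30.4067
SG_post = 1 + (1.038 − 1)·38.4/30.4067

1.0480


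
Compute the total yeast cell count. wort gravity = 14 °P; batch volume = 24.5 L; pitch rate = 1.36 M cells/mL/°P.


cells (billions) = rate · V_L · °P
cells = 1.36 · 24.5 · 14

466.4800 billion cells


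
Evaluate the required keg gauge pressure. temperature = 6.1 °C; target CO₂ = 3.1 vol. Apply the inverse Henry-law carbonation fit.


psi = vols/(0.01821 + 0.09011·e^(−0.04·T)) − 14.695
psi = 3.1/(0.01821 + 0.09011·e^(−0.04·6.1)) − 14.695

20.2110 psi


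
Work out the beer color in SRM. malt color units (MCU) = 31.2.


SRM = 1.4922 · MCU^0.6859
SRM = 1.4922 · 31.2^0.6859

15.8004 SRM


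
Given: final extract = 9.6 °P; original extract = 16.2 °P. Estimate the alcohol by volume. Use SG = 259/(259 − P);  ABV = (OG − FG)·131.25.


OG = 259/(259 − 16.2) = 1.0667
FG = 259/(259 − 9.6) = 1.0385
ABV = (1.0667 − 1.0385)·131.25

3.7051 % ABV


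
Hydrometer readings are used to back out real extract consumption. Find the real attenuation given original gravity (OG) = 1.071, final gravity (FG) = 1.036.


AA = (OG−FG)/(OG−1)·100;  RA = AA·0.8192
AA = (1.071 − 1.036)/(1.071 − 1)·100 = 49.2958
RA = 49.2958·0.8192

40.3831 %


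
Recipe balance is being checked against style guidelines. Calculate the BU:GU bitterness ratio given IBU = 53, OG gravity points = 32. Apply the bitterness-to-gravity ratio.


BU:GU = IBU / OG_points
BU:GU = 53 / 32

1.6562


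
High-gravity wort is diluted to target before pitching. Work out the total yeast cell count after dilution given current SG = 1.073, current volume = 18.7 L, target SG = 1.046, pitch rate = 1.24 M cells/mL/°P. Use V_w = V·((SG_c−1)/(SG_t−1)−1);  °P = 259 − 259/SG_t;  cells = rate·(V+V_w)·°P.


V_w = 18.7·((1.073−1)/(1.046−1)−1) = 10.9761
V_final = 18.7 + 10.9761 = 29.6761
°P = 259 − 259/1.046 = 11.3901
cells = 1.24·29.6761·11.3901

419.1353 billion cells


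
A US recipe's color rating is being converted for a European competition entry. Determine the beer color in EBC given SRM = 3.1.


EBC = SRM · 1.97
EBC = 3.1 · 1.97

6.1070 EBC


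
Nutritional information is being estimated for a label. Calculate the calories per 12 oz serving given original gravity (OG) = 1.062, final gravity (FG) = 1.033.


ABW = (OG−FG)·131.25·0.79/FG;  °P = 259 − 259/SG (for OG→OE and FG→AE);  RE = 0.1808·OE + 0.8192·AE;  Cal = (6.9·ABW + 4·(RE−0.1))·FG·3.55
ABW = (1.062 − 1.033)·131.25·0.79/1.033 = 2.9109
OE = 259 − 259/1.062 = 15.1205 °P
AE = 259 − 259/1.033 = 8.2740 °P
RE = 0.1808·15.1205 + 0.8192·8.2740 = 9.5118 °P
Cal = (6.9·2.9109 + 4·(9.5118−0.1))·1.033·3.55

211.7131 kcal


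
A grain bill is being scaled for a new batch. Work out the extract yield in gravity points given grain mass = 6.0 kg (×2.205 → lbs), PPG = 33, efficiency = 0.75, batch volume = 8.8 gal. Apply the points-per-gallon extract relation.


points = lbs × PPG × eff / vol
lbs = 6.0 × 2.205 = 13.2300
points = 13.2300 × 33 × 0.75 / 8.8

37.2094 points


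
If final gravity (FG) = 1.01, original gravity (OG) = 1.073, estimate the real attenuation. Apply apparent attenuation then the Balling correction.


AA = (OG−FG)/(OG−1)·100;  RA = AA·0.8192
AA = (1.073 − 1.01)/(1.073 − 1)·100 = 86.3014
RA = 86.3014·0.8192

70.6981 %


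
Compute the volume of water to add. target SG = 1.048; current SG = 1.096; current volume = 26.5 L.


V_water = V·((SG_curr − 1)/(SG_target − 1) − 1)
V_water = 26.5·((1.096 − 1)/(1.048 − 1) − 1)

26.5000 L


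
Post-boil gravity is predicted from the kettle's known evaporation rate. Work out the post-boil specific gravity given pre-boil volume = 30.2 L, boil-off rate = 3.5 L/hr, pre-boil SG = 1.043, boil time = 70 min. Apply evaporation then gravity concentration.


V_post = V_pre − rate·(t/60);  SG_post = 1 + (SG_pre−1)·V_pre/V_post
V_post = 30.2 − 3.5·(70/60) = 26.1167
SG_post = 1 + (1.043 − 1)·30.2/26.1167

1.0497


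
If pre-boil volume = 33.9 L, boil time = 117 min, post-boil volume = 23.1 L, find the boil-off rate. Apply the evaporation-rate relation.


rate = (V_pre − V_post) / (t_min/60)
rate = (33.9 − 23.1) / (117/60)

5.5385 L/hr


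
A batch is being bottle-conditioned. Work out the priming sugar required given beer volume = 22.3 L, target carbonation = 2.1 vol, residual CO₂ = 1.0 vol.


sugar = (target − residual)·4.0·V
sugar = (2.1 − 1.0)·4.0·22.3

98.1200 g


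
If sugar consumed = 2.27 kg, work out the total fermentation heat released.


Q = m_sugar · 590 kJ/kg
Q = 2.27 · 590

1339.3000 kJ


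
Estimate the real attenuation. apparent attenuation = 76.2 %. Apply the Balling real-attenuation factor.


RA = AA · 0.8192
RA = 76.2 · 0.8192

62.4230 %


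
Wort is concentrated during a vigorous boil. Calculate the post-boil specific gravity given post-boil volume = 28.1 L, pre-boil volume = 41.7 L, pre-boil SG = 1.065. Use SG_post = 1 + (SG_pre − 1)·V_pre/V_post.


pts_pre = (1.065 − 1)·1000 = 65.0000
pts_post = 65.0000·41.7/28.1 = 96.4591
SG_post = 1 + 96.4591/1000

1.0965


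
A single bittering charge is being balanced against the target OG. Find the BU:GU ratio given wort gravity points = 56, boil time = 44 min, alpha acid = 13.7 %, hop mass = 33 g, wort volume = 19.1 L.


U = 1.65·0.000125^(GP/1000)·(1−e^(−0.04t))/4.15;  IBU = (α/100)·m·U·1000/V;  BU:GU = IBU/GP
U = 1.65·0.000125^(56/1000)·(1−e^(−0.04·44))/4.15 = 0.1990
IBU = (13.7/100)·33·0.1990·1000/19.1 = 47.1054
BU:GU = 47.1054/56

0.8412


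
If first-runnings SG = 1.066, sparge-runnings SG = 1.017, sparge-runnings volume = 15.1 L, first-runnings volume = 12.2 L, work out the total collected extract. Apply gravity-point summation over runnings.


total = Σ (SG_i − 1)·1000·V_i
first = (1.066 − 1)·1000·12.2 = 805.2000
sparge = (1.017 − 1)·1000·15.1 = 256.7000
total = 805.2000 + 256.7000

1061.9000 gravity·L


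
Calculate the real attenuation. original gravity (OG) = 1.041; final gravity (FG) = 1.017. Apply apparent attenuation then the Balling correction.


AA = (OG−FG)/(OG−1)·100;  RA = AA·0.8192
AA = (1.041 − 1.017)/(1.041 − 1)·100 = 58.5366
RA = 58.5366·0.8192

47.9532 %
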